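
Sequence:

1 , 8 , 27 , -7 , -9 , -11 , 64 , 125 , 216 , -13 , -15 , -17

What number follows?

Reading positions in blocks of 6 reveals the pattern AAABBB — 2 tracks woven together.
Subsequence A is 1, 8, 27, 64, 125, 216, which is perfect cubes starting at 1³.
Subsequence B is -7, -9, -11, -13, -15, -17, which is arithmetic, step −2.
The 13th slot belongs to subsequence A; its 7th term is 343.

343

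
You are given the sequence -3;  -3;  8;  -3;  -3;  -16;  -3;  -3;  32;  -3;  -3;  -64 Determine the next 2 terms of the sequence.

The slot pattern repeats as AAB (period 3), so there are 2 interleaved tracks.
Track A = -3, -3, -3, -3, -3, -3, -3, -3: always -3.
Track B = 8, -16, 32, -64: geometric with ratio -2.
Term 13 comes from track A (its 9th entry): -3.
Term 14 comes from track A (its 10th entry): -3.

-3, -3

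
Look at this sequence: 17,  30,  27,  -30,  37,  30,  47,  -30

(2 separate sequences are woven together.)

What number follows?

Taking every 2nd term gives 2 separate tracks.
Subsequence A: 17, 27, 37, 47 — adding 10 each time.
Subsequence B: 30, -30, 30, -30 — oscillating between 30 and -30.
The 9th slot belongs to subsequence A; its 5th term is 57.

57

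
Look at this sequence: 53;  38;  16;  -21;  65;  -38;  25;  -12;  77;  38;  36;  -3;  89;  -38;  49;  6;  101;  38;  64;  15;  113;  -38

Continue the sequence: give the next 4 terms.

Split by position mod 4: positions 1, 5, 9, … form one track, and each other residue class forms its own.
Track A = 53, 65, 77, 89, 101, 113: adding 12 each time.
Track B = 38, -38, 38, -38, 38, -38: the oscillation 38·(−1)^(n+1).
Track C = 16, 25, 36, 49, 64: the squares 4², 5², 6², ….
Track D = -21, -12, -3, 6, 15: adding 9 each time.
The 23rd slot belongs to track C; its 6th term is 81.
Term 24 comes from track D (its 6th entry): 24.
Term 25 comes from track A (its 7th entry): 125.
Term 26 comes from track B (its 7th entry): 38.

81, 24, 125, 38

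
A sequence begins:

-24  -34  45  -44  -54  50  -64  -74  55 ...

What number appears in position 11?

-94

The slot pattern repeats as AAB (period 3), so there are 2 interleaved tracks.
Track A is -24, -34, -44, -54, -64, -74, which is linear: a_n = -14 − 10·n.
Track B is 45, 50, 55, which is arithmetic with common difference +5.
Position 11 → track A, term 8 = -94.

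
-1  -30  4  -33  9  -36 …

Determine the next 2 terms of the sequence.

14, -39

Split by position mod 2 into 2 tracks.
Subsequence A = -1, 4, 9: arithmetic with common difference +5.
Subsequence B = -30, -33, -36: arithmetic with common difference −3.
Term 7 comes from subsequence A (its 4th entry): 14.
Term 8 comes from subsequence B (its 4th entry): -39.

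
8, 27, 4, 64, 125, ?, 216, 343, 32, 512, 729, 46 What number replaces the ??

18

The slot pattern repeats as AAB (period 3), so there are 2 interleaved tracks.
Subsequence A: 8, 27, 64, 125, 216, 343, 512, 729 (the cubes 2³, 3³, 4³, …).
Subsequence B: 4, ?, 32, 46 (arithmetic with common difference +14).
So the missing entry in subsequence B is 18.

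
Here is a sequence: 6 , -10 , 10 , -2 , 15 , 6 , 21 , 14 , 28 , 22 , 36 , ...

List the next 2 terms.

30, 45

Positions 1, 3, 5, … form one subsequence and positions 2, 4, 6, … form another.
Stream A: 6, 10, 15, 21, 28, 36 — the triangular numbers T_3, T_4, ….
Stream B: -10, -2, 6, 14, 22 — linear: a_n = -18 + 8·n.
Term 12 comes from stream B (its 6th entry): 30.
Position 13 falls in stream A as its term 7, giving 45.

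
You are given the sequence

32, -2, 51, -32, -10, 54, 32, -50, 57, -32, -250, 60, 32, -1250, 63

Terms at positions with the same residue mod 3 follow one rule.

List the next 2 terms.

Split by position mod 3: positions 1, 4, 7, … form one track, and each other residue class forms its own.
Stream A: 32, -32, 32, -32, 32 — alternating ±32.
Stream B: -2, -10, -50, -250, -1250 — a geometric progression (common ratio 5).
Stream C: 51, 54, 57, 60, 63 — adding 3 each time.
Term 16 comes from stream A (its 6th entry): -32.
Position 17 → stream B, term 6 = -6250.

-32, -6250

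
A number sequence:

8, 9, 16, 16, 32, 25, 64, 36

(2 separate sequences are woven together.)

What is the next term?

128

The terms cycle through 2 interleaved subsequences.
Subsequence A: 8, 16, 32, 64 (a geometric progression (common ratio 2)).
Subsequence B: 9, 16, 25, 36 (consecutive squares n² from n = 3).
Position 9 falls in subsequence A as its term 5, giving 128.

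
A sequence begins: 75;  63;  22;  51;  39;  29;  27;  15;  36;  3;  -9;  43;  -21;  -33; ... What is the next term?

50

The slot pattern repeats as AAB (period 3), so there are 2 interleaved tracks.
Stream A is 75, 63, 51, 39, 27, 15, 3, -9, -21, -33, which is arithmetic, step −12.
Stream B is 22, 29, 36, 43, which is arithmetic, step +7.
Term 15 comes from stream B (its 5th entry): 50.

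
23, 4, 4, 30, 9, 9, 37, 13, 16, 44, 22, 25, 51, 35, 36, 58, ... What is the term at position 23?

149

Taking every 3rd term gives 3 separate tracks.
Stream A = 23, 30, 37, 44, 51, 58: arithmetic with common difference +7.
Stream B = 4, 9, 13, 22, 35: a Fibonacci-like recurrence a_n = a_{n-1} + a_{n-2}.
Stream C = 4, 9, 16, 25, 36: perfect squares starting at 2².
Term 23 comes from stream B (its 8th entry): 149.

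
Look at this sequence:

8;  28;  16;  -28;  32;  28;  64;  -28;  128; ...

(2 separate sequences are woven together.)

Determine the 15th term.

1024

Odd-indexed and even-indexed terms follow separate rules.
Track A: 8, 16, 32, 64, 128 — geometric with ratio 2.
Track B: 28, -28, 28, -28 — alternating ±28.
The 15th slot belongs to track A; its 8th term is 1024.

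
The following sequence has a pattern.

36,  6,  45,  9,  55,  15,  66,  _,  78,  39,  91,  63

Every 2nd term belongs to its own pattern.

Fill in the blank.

24

Positions 1, 3, 5, … form one subsequence and positions 2, 4, 6, … form another.
Stream A: 36, 45, 55, 66, 78, 91 (the triangular numbers T_8, T_9, …).
Stream B: 6, 9, 15, ?, 39, 63 (each term equals the sum of the previous two).
So the missing entry in stream B is 24.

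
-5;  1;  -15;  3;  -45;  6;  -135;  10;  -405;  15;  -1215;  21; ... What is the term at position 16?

Taking every 2nd term gives 2 separate tracks.
Track A: -5, -15, -45, -135, -405, -1215 (geometric with ratio 3).
Track B: 1, 3, 6, 10, 15, 21 (triangular numbers starting at T_1).
The 16th slot belongs to track B; its 8th term is 36.

36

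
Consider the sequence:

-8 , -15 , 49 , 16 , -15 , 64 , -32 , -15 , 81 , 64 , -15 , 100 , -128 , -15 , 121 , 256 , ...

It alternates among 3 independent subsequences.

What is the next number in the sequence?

-15

The terms cycle through 3 interleaved subsequences.
Stream A: -8, 16, -32, 64, -128, 256 — multiplying by -2 each time.
Stream B: -15, -15, -15, -15, -15 — the constant sequence -15.
Stream C: 49, 64, 81, 100, 121 — consecutive squares n² from n = 7.
Position 17 falls in stream B as its term 6, giving -15.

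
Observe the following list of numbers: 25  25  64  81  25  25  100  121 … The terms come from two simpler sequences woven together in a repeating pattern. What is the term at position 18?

25

Positions follow the repeating pattern AABB; grouping by letter gives 2 tracks.
Track A = 25, 25, 25, 25: the constant sequence 25.
Track B = 64, 81, 100, 121: the squares 8², 9², 10², ….
Position 18 → track A, term 10 = 25.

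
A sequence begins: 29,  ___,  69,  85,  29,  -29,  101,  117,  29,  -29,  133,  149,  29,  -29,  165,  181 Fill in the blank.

Positions follow the repeating pattern AABB; grouping by letter gives 2 tracks.
Track A: 29, ?, 29, -29, 29, -29, 29, -29 (alternating ±29).
Track B: 69, 85, 101, 117, 133, 149, 165, 181 (arithmetic, step +16).
Track A's pattern makes the blank -29.

-29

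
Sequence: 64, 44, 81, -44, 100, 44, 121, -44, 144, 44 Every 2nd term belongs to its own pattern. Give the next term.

Odd-indexed and even-indexed terms follow separate rules.
Track A: 64, 81, 100, 121, 144 — the squares 8², 9², 10², ….
Track B: 44, -44, 44, -44, 44 — oscillating between 44 and -44.
The 11th slot belongs to track A; its 6th term is 169.

169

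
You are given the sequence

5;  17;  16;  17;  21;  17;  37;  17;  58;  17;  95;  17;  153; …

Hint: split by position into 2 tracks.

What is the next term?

Positions 1, 3, 5, … form one subsequence and positions 2, 4, 6, … form another.
Track A: 5, 16, 21, 37, 58, 95, 153. Fibonacci-style (each term is the sum of the two before it).
Track B: 17, 17, 17, 17, 17, 17. Constant 17.
Term 14 comes from track B (its 7th entry): 17.

17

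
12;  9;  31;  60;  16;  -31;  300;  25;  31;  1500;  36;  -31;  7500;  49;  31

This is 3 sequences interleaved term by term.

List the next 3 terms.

37500, 64, -31

Taking every 3rd term gives 3 separate tracks.
Stream A = 12, 60, 300, 1500, 7500: a geometric progression (common ratio 5).
Stream B = 9, 16, 25, 36, 49: the squares 3², 4², 5², ….
Stream C = 31, -31, 31, -31, 31: oscillating between 31 and -31.
The 16th slot belongs to stream A; its 6th term is 37500.
Term 17 comes from stream B (its 6th entry): 64.
Term 18 comes from stream C (its 6th entry): -31.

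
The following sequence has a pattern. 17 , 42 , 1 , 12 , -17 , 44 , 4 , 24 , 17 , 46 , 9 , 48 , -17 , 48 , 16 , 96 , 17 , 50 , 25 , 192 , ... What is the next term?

-17

Read the sequence 4 terms at a time; column i is its own pattern.
Stream A is 17, -17, 17, -17, 17, which is alternating ±17.
Stream B is 42, 44, 46, 48, 50, which is adding 2 each time.
Stream C is 1, 4, 9, 16, 25, which is perfect squares starting at 1².
Stream D is 12, 24, 48, 96, 192, which is geometric with ratio 2.
Position 21 falls in stream A as its term 6, giving -17.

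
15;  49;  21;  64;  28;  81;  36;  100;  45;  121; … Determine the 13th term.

Positions 1, 3, 5, … form one subsequence and positions 2, 4, 6, … form another.
Subsequence A: 15, 21, 28, 36, 45 (the triangular numbers T_5, T_6, …).
Subsequence B: 49, 64, 81, 100, 121 (perfect squares starting at 7²).
Position 13 falls in subsequence A as its term 7, giving 66.

66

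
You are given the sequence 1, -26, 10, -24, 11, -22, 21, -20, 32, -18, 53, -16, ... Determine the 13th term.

The terms cycle through 2 interleaved subsequences.
Subsequence A: 1, 10, 11, 21, 32, 53 (each term equals the sum of the previous two).
Subsequence B: -26, -24, -22, -20, -18, -16 (arithmetic, step +2).
Position 13 falls in subsequence A as its term 7, giving 85.

85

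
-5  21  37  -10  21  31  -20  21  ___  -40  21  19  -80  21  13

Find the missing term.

25

Taking every 3rd term gives 3 separate tracks.
Track A: -5, -10, -20, -40, -80. Geometric, ×2 each step.
Track B: 21, 21, 21, 21, 21. Always 21.
Track C: 37, 31, ?, 19, 13. Linear: a_n = 43 − 6·n.
So the missing entry in track C is 25.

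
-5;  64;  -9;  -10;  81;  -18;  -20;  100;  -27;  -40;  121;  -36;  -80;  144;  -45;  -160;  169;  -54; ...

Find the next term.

Taking every 3rd term gives 3 separate tracks.
Subsequence A = -5, -10, -20, -40, -80, -160: geometric, ×2 each step.
Subsequence B = 64, 81, 100, 121, 144, 169: the squares 8², 9², 10², ….
Subsequence C = -9, -18, -27, -36, -45, -54: linear: a_n = −9·n.
The 19th slot belongs to subsequence A; its 7th term is -320.

-320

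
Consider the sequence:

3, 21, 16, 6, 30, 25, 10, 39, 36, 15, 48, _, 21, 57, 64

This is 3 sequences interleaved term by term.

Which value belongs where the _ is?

Read the sequence 3 terms at a time; column i is its own pattern.
Subsequence A = 3, 6, 10, 15, 21: triangular numbers starting at T_2.
Subsequence B = 21, 30, 39, 48, 57: arithmetic, step +9.
Subsequence C = 16, 25, 36, ?, 64: consecutive squares n² from n = 4.
Filling subsequence C at index 4 by its rule yields 49.

49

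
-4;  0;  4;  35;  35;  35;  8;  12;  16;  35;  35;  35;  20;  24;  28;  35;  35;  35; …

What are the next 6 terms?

Positions follow the repeating pattern AAABBB; grouping by letter gives 2 tracks.
Track A is -4, 0, 4, 8, 12, 16, 20, 24, 28, which is arithmetic, step +4.
Track B is 35, 35, 35, 35, 35, 35, 35, 35, 35, which is constant 35.
Position 19 falls in track A as its term 10, giving 32.
Term 20 comes from track A (its 11th entry): 36.
The 21st slot belongs to track A; its 12th term is 40.
Position 22 → track B, term 10 = 35.
Position 23 falls in track B as its term 11, giving 35.
Position 24 falls in track B as its term 12, giving 35.

32, 36, 40, 35, 35, 35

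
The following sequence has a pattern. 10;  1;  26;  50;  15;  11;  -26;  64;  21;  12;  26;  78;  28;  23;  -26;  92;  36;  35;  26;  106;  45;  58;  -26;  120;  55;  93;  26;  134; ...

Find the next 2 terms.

Taking every 4th term gives 4 separate tracks.
Track A = 10, 15, 21, 28, 36, 45, 55: triangular numbers starting at T_4.
Track B = 1, 11, 12, 23, 35, 58, 93: a Fibonacci-like recurrence a_n = a_{n-1} + a_{n-2}.
Track C = 26, -26, 26, -26, 26, -26, 26: oscillating between 26 and -26.
Track D = 50, 64, 78, 92, 106, 120, 134: arithmetic, step +14.
Term 29 comes from track A (its 8th entry): 66.
Position 30 → track B, term 8 = 151.

66, 151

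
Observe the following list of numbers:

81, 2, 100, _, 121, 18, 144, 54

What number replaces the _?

Split by position mod 2 into 2 tracks.
Subsequence A: 81, 100, 121, 144 — perfect squares starting at 9².
Subsequence B: 2, ?, 18, 54 — geometric with ratio 3.
The gap is subsequence B's term 2; the rule gives 6.

6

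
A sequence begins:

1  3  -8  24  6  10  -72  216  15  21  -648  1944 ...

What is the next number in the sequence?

28

Reading positions in blocks of 4 reveals the pattern AABB — 2 tracks woven together.
Stream A = 1, 3, 6, 10, 15, 21: triangular numbers starting at T_1.
Stream B = -8, 24, -72, 216, -648, 1944: a geometric progression (common ratio -3).
Term 13 comes from stream A (its 7th entry): 28.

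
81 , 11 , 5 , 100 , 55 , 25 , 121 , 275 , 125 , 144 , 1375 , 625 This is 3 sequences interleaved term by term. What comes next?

169

Split by position mod 3: positions 1, 4, 7, … form one track, and each other residue class forms its own.
Subsequence A: 81, 100, 121, 144. Perfect squares starting at 9².
Subsequence B: 11, 55, 275, 1375. A geometric progression (common ratio 5).
Subsequence C: 5, 25, 125, 625. Successive powers of 5.
The 13th slot belongs to subsequence A; its 5th term is 169.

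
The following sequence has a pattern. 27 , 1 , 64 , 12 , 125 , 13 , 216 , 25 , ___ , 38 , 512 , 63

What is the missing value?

343

Positions 1, 3, 5, … form one subsequence and positions 2, 4, 6, … form another.
Track A is 27, 64, 125, 216, ?, 512, which is the cubes 3³, 4³, 5³, ….
Track B is 1, 12, 13, 25, 38, 63, which is Fibonacci-style (each term is the sum of the two before it).
Track A's pattern makes the blank 343.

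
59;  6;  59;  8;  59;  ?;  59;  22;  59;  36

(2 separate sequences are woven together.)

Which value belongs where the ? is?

14

Taking every 2nd term gives 2 separate tracks.
Subsequence A: 59, 59, 59, 59, 59. Constant 59.
Subsequence B: 6, 8, ?, 22, 36. Each term equals the sum of the previous two.
So the missing entry in subsequence B is 14.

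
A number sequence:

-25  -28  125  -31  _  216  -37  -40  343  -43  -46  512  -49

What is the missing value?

Positions follow the repeating pattern AAB; grouping by letter gives 2 tracks.
Track A: -25, -28, -31, ?, -37, -40, -43, -46, -49. Subtracting 3 each time.
Track B: 125, 216, 343, 512. Perfect cubes starting at 5³.
Track A's pattern makes the blank -34.

-34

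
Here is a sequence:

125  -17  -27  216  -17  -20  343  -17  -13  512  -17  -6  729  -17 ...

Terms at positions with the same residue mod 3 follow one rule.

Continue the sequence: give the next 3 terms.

Read the sequence 3 terms at a time; column i is its own pattern.
Track A: 125, 216, 343, 512, 729 — consecutive cubes n³ from n = 5.
Track B: -17, -17, -17, -17, -17 — constant -17.
Track C: -27, -20, -13, -6 — arithmetic, step +7.
Position 15 → track C, term 5 = 1.
The 16th slot belongs to track A; its 6th term is 1000.
Position 17 falls in track B as its term 6, giving -17.

1, 1000, -17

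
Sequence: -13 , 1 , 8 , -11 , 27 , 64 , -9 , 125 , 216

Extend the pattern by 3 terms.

-7, 343, 512

Positions follow the repeating pattern ABB; grouping by letter gives 2 tracks.
Track A = -13, -11, -9: adding 2 each time.
Track B = 1, 8, 27, 64, 125, 216: the cubes 1³, 2³, 3³, ….
Position 10 → track A, term 4 = -7.
The 11th slot belongs to track B; its 7th term is 343.
Term 12 comes from track B (its 8th entry): 512.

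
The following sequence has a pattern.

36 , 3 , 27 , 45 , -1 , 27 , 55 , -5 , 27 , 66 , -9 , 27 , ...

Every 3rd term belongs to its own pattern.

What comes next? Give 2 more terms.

The terms cycle through 3 interleaved subsequences.
Track A = 36, 45, 55, 66: triangular numbers starting at T_8.
Track B = 3, -1, -5, -9: arithmetic with common difference −4.
Track C = 27, 27, 27, 27: constant 27.
Term 13 comes from track A (its 5th entry): 78.
Position 14 → track B, term 5 = -13.

78, -13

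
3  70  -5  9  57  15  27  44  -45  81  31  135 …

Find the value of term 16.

729

Read the sequence 3 terms at a time; column i is its own pattern.
Track A: 3, 9, 27, 81 (successive powers of 3).
Track B: 70, 57, 44, 31 (linear: a_n = 83 − 13·n).
Track C: -5, 15, -45, 135 (a geometric progression (common ratio -3)).
Position 16 falls in track A as its term 6, giving 729.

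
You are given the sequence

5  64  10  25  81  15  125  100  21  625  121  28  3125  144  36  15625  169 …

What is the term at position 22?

390625

Taking every 3rd term gives 3 separate tracks.
Track A = 5, 25, 125, 625, 3125, 15625: powers 5^1, 5^2, 5^3, ….
Track B = 64, 81, 100, 121, 144, 169: perfect squares starting at 8².
Track C = 10, 15, 21, 28, 36: the triangular numbers T_4, T_5, ….
Position 22 → track A, term 8 = 390625.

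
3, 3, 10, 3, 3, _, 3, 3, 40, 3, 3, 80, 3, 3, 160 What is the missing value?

The slot pattern repeats as AAB (period 3), so there are 2 interleaved tracks.
Track A is 3, 3, 3, 3, 3, 3, 3, 3, 3, 3, which is the constant sequence 3.
Track B is 10, ?, 40, 80, 160, which is multiplying by 2 each time.
The gap is track B's term 2; the rule gives 20.

20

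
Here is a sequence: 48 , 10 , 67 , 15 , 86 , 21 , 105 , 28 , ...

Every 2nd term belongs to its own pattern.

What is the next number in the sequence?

Odd-indexed and even-indexed terms follow separate rules.
Track A: 48, 67, 86, 105 (adding 19 each time).
Track B: 10, 15, 21, 28 (the triangular numbers T_4, T_5, …).
Position 9 → track A, term 5 = 124.

124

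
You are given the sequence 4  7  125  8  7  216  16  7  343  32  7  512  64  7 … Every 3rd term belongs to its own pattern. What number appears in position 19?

256

Split by position mod 3 into 3 tracks.
Subsequence A: 4, 8, 16, 32, 64. A geometric progression (common ratio 2).
Subsequence B: 7, 7, 7, 7, 7. Constant 7.
Subsequence C: 125, 216, 343, 512. Consecutive cubes n³ from n = 5.
Position 19 falls in subsequence A as its term 7, giving 256.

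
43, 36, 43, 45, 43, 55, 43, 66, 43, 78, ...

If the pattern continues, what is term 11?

43

Split by position mod 2 into 2 tracks.
Subsequence A = 43, 43, 43, 43, 43: the constant sequence 43.
Subsequence B = 36, 45, 55, 66, 78: triangular numbers n(n+1)/2 for n = 8, 9, ….
Position 11 falls in subsequence A as its term 6, giving 43.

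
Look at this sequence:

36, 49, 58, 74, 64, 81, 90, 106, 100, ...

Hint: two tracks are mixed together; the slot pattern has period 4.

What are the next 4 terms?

121, 122, 138, 144

Positions follow the repeating pattern AABB; grouping by letter gives 2 tracks.
Stream A is 36, 49, 64, 81, 100, which is the squares 6², 7², 8², ….
Stream B is 58, 74, 90, 106, which is arithmetic with common difference +16.
The 10th slot belongs to stream A; its 6th term is 121.
The 11th slot belongs to stream B; its 5th term is 122.
Term 12 comes from stream B (its 6th entry): 138.
The 13th slot belongs to stream A; its 7th term is 144.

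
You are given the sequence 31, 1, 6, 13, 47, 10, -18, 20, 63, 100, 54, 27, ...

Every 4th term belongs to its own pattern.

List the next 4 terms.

79, 1000, -162, 34

Taking every 4th term gives 4 separate tracks.
Track A: 31, 47, 63. Linear: a_n = 15 + 16·n.
Track B: 1, 10, 100. Successive powers of 10.
Track C: 6, -18, 54. Geometric, ×-3 each step.
Track D: 13, 20, 27. Arithmetic, step +7.
Term 13 comes from track A (its 4th entry): 79.
Position 14 → track B, term 4 = 1000.
Position 15 → track C, term 4 = -162.
Position 16 falls in track D as its term 4, giving 34.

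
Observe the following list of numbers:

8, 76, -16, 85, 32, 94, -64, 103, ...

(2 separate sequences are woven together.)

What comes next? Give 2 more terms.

Taking every 2nd term gives 2 separate tracks.
Stream A: 8, -16, 32, -64 (geometric with ratio -2).
Stream B: 76, 85, 94, 103 (adding 9 each time).
Term 9 comes from stream A (its 5th entry): 128.
Position 10 → stream B, term 5 = 112.

128, 112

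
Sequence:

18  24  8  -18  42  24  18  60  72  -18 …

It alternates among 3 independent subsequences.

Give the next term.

Read the sequence 3 terms at a time; column i is its own pattern.
Subsequence A: 18, -18, 18, -18 — alternating ±18.
Subsequence B: 24, 42, 60 — arithmetic, step +18.
Subsequence C: 8, 24, 72 — a geometric progression (common ratio 3).
Position 11 falls in subsequence B as its term 4, giving 78.

78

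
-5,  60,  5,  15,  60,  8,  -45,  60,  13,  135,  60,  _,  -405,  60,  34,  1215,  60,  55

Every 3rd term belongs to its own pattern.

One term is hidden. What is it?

Taking every 3rd term gives 3 separate tracks.
Track A: -5, 15, -45, 135, -405, 1215. Multiplying by -3 each time.
Track B: 60, 60, 60, 60, 60, 60. Always 60.
Track C: 5, 8, 13, ?, 34, 55. A Fibonacci-like recurrence a_n = a_{n-1} + a_{n-2}.
Filling track C at index 4 by its rule yields 21.

21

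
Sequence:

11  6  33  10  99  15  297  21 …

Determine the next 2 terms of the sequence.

Taking every 2nd term gives 2 separate tracks.
Subsequence A = 11, 33, 99, 297: a geometric progression (common ratio 3).
Subsequence B = 6, 10, 15, 21: the triangular numbers T_3, T_4, ….
Term 9 comes from subsequence A (its 5th entry): 891.
Position 10 falls in subsequence B as its term 5, giving 28.

891, 28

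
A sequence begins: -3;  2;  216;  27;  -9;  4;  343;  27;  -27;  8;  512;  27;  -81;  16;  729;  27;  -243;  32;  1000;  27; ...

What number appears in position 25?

-2187

The terms cycle through 4 interleaved subsequences.
Stream A is -3, -9, -27, -81, -243, which is geometric with ratio 3.
Stream B is 2, 4, 8, 16, 32, which is powers of 2.
Stream C is 216, 343, 512, 729, 1000, which is the cubes 6³, 7³, 8³, ….
Stream D is 27, 27, 27, 27, 27, which is always 27.
Position 25 falls in stream A as its term 7, giving -2187.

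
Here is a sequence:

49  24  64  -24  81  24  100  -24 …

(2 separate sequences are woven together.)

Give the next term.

121

Taking every 2nd term gives 2 separate tracks.
Stream A: 49, 64, 81, 100. Consecutive squares n² from n = 7.
Stream B: 24, -24, 24, -24. Alternating ±24.
Position 9 → stream A, term 5 = 121.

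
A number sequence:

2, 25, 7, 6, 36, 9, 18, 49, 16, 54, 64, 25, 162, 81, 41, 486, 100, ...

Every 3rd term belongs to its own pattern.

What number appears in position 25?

13122

Taking every 3rd term gives 3 separate tracks.
Stream A: 2, 6, 18, 54, 162, 486 — a geometric progression (common ratio 3).
Stream B: 25, 36, 49, 64, 81, 100 — consecutive squares n² from n = 5.
Stream C: 7, 9, 16, 25, 41 — Fibonacci-style (each term is the sum of the two before it).
Position 25 → stream A, term 9 = 13122.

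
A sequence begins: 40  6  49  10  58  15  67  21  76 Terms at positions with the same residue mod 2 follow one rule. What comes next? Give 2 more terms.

Positions 1, 3, 5, … form one subsequence and positions 2, 4, 6, … form another.
Stream A = 40, 49, 58, 67, 76: arithmetic with common difference +9.
Stream B = 6, 10, 15, 21: the triangular numbers T_3, T_4, ….
The 10th slot belongs to stream B; its 5th term is 28.
The 11th slot belongs to stream A; its 6th term is 85.

28, 85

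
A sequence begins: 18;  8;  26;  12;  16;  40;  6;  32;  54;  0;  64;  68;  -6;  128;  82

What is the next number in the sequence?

Read the sequence 3 terms at a time; column i is its own pattern.
Subsequence A is 18, 12, 6, 0, -6, which is arithmetic with common difference −6.
Subsequence B is 8, 16, 32, 64, 128, which is powers of 2.
Subsequence C is 26, 40, 54, 68, 82, which is adding 14 each time.
Position 16 falls in subsequence A as its term 6, giving -12.

-12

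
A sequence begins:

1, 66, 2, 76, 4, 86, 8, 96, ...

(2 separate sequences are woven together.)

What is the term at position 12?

116

The terms cycle through 2 interleaved subsequences.
Stream A: 1, 2, 4, 8 — powers of 2.
Stream B: 66, 76, 86, 96 — linear: a_n = 56 + 10·n.
The 12th slot belongs to stream B; its 6th term is 116.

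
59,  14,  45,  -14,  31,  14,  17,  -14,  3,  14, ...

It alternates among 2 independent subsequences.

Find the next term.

Split by position mod 2 into 2 tracks.
Subsequence A: 59, 45, 31, 17, 3 (subtracting 14 each time).
Subsequence B: 14, -14, 14, -14, 14 (the oscillation 14·(−1)^(n+1)).
The 11th slot belongs to subsequence A; its 6th term is -11.

-11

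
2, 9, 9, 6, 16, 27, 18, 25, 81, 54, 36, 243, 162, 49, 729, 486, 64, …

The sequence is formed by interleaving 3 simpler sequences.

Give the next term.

Split by position mod 3: positions 1, 4, 7, … form one track, and each other residue class forms its own.
Subsequence A = 2, 6, 18, 54, 162, 486: a geometric progression (common ratio 3).
Subsequence B = 9, 16, 25, 36, 49, 64: the squares 3², 4², 5², ….
Subsequence C = 9, 27, 81, 243, 729: powers of 3.
Position 18 → subsequence C, term 6 = 2187.

2187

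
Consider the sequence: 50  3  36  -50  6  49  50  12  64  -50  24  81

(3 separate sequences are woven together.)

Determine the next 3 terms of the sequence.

50, 48, 100

The terms cycle through 3 interleaved subsequences.
Subsequence A: 50, -50, 50, -50 (oscillating between 50 and -50).
Subsequence B: 3, 6, 12, 24 (geometric with ratio 2).
Subsequence C: 36, 49, 64, 81 (perfect squares starting at 6²).
Term 13 comes from subsequence A (its 5th entry): 50.
Term 14 comes from subsequence B (its 5th entry): 48.
Position 15 → subsequence C, term 5 = 100.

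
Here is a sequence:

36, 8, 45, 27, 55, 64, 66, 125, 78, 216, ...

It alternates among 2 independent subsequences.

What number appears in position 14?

512

Taking every 2nd term gives 2 separate tracks.
Stream A: 36, 45, 55, 66, 78. Triangular numbers n(n+1)/2 for n = 8, 9, ….
Stream B: 8, 27, 64, 125, 216. Perfect cubes starting at 2³.
Position 14 falls in stream B as its term 7, giving 512.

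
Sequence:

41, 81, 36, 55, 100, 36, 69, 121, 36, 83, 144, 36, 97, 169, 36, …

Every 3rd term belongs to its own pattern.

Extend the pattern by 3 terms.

111, 196, 36

Split by position mod 3: positions 1, 4, 7, … form one track, and each other residue class forms its own.
Subsequence A: 41, 55, 69, 83, 97 (arithmetic, step +14).
Subsequence B: 81, 100, 121, 144, 169 (the squares 9², 10², 11², …).
Subsequence C: 36, 36, 36, 36, 36 (constant 36).
Position 16 falls in subsequence A as its term 6, giving 111.
Position 17 falls in subsequence B as its term 6, giving 196.
The 18th slot belongs to subsequence C; its 6th term is 36.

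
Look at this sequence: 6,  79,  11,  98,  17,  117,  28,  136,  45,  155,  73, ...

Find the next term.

Taking every 2nd term gives 2 separate tracks.
Stream A: 6, 11, 17, 28, 45, 73. Each term equals the sum of the previous two.
Stream B: 79, 98, 117, 136, 155. Arithmetic with common difference +19.
Position 12 → stream B, term 6 = 174.

174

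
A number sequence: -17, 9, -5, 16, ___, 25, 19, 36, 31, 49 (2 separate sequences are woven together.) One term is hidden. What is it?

7

Split by position mod 2 into 2 tracks.
Track A = -17, -5, ?, 19, 31: adding 12 each time.
Track B = 9, 16, 25, 36, 49: consecutive squares n² from n = 3.
Track A's pattern makes the blank 7.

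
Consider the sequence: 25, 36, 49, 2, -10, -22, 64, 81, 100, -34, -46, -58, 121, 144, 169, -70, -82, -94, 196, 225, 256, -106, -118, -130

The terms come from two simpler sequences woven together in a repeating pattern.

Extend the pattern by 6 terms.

Reading positions in blocks of 6 reveals the pattern AAABBB — 2 tracks woven together.
Stream A is 25, 36, 49, 64, 81, 100, 121, 144, 169, 196, 225, 256, which is perfect squares starting at 5².
Stream B is 2, -10, -22, -34, -46, -58, -70, -82, -94, -106, -118, -130, which is arithmetic with common difference −12.
Position 25 falls in stream A as its term 13, giving 289.
Position 26 → stream A, term 14 = 324.
Position 27 falls in stream A as its term 15, giving 361.
Position 28 → stream B, term 13 = -142.
Position 29 → stream B, term 14 = -154.
Position 30 → stream B, term 15 = -166.

289, 324, 361, -142, -154, -166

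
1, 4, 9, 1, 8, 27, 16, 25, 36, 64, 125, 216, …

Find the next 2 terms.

49, 64

Reading positions in blocks of 6 reveals the pattern AAABBB — 2 tracks woven together.
Track A = 1, 4, 9, 16, 25, 36: perfect squares starting at 1².
Track B = 1, 8, 27, 64, 125, 216: consecutive cubes n³ from n = 1.
Position 13 → track A, term 7 = 49.
Position 14 → track A, term 8 = 64.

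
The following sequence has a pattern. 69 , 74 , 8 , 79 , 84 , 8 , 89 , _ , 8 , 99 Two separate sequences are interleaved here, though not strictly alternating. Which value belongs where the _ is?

94

Reading positions in blocks of 3 reveals the pattern AAB — 2 tracks woven together.
Track A: 69, 74, 79, 84, 89, ?, 99. Arithmetic with common difference +5.
Track B: 8, 8, 8. The constant sequence 8.
The gap is track A's term 6; the rule gives 94.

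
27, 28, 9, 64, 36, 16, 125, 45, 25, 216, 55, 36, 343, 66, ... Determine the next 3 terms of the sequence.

Split by position mod 3 into 3 tracks.
Track A = 27, 64, 125, 216, 343: consecutive cubes n³ from n = 3.
Track B = 28, 36, 45, 55, 66: the triangular numbers T_7, T_8, ….
Track C = 9, 16, 25, 36: perfect squares starting at 3².
The 15th slot belongs to track C; its 5th term is 49.
Position 16 falls in track A as its term 6, giving 512.
Term 17 comes from track B (its 6th entry): 78.

49, 512, 78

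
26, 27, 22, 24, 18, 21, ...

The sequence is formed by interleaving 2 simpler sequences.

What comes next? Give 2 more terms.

The terms cycle through 2 interleaved subsequences.
Track A: 26, 22, 18 (linear: a_n = 30 − 4·n).
Track B: 27, 24, 21 (linear: a_n = 30 − 3·n).
Position 7 → track A, term 4 = 14.
The 8th slot belongs to track B; its 4th term is 18.

14, 18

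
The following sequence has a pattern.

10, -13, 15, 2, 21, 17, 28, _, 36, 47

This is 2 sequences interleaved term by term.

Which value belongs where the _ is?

Odd-indexed and even-indexed terms follow separate rules.
Track A: 10, 15, 21, 28, 36 — triangular numbers starting at T_4.
Track B: -13, 2, 17, ?, 47 — arithmetic with common difference +15.
Filling track B at index 4 by its rule yields 32.

32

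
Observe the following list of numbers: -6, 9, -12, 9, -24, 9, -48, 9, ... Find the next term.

-96

Odd-indexed and even-indexed terms follow separate rules.
Subsequence A: -6, -12, -24, -48 — multiplying by 2 each time.
Subsequence B: 9, 9, 9, 9 — always 9.
Term 9 comes from subsequence A (its 5th entry): -96.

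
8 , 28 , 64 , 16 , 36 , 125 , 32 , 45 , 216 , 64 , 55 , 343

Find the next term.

128

Split by position mod 3: positions 1, 4, 7, … form one track, and each other residue class forms its own.
Stream A: 8, 16, 32, 64 (successive powers of 2).
Stream B: 28, 36, 45, 55 (the triangular numbers T_7, T_8, …).
Stream C: 64, 125, 216, 343 (perfect cubes starting at 4³).
Term 13 comes from stream A (its 5th entry): 128.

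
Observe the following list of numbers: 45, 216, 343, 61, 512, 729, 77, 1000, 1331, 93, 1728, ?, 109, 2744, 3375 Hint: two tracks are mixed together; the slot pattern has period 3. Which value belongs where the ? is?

Positions follow the repeating pattern ABB; grouping by letter gives 2 tracks.
Stream A = 45, 61, 77, 93, 109: arithmetic, step +16.
Stream B = 216, 343, 512, 729, 1000, 1331, 1728, ?, 2744, 3375: the cubes 6³, 7³, 8³, ….
Stream B's pattern makes the blank 2197.

2197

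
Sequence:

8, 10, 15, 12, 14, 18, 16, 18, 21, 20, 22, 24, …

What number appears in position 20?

34

Reading positions in blocks of 3 reveals the pattern AAB — 2 tracks woven together.
Track A: 8, 10, 12, 14, 16, 18, 20, 22 — arithmetic, step +2.
Track B: 15, 18, 21, 24 — adding 3 each time.
Position 20 → track A, term 14 = 34.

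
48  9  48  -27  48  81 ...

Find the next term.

48

The terms cycle through 2 interleaved subsequences.
Track A: 48, 48, 48. Always 48.
Track B: 9, -27, 81. A geometric progression (common ratio -3).
The 7th slot belongs to track A; its 4th term is 48.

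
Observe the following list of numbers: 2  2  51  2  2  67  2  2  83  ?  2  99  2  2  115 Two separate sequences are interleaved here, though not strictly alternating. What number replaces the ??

2

The slot pattern repeats as AAB (period 3), so there are 2 interleaved tracks.
Subsequence A: 2, 2, 2, 2, 2, 2, ?, 2, 2, 2. Always 2.
Subsequence B: 51, 67, 83, 99, 115. Arithmetic, step +16.
Filling subsequence A at index 7 by its rule yields 2.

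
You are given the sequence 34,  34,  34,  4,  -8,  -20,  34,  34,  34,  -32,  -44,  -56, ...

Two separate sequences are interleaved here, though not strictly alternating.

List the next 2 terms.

34, 34

The slot pattern repeats as AAABBB (period 6), so there are 2 interleaved tracks.
Track A: 34, 34, 34, 34, 34, 34 (constant 34).
Track B: 4, -8, -20, -32, -44, -56 (subtracting 12 each time).
Position 13 → track A, term 7 = 34.
Term 14 comes from track A (its 8th entry): 34.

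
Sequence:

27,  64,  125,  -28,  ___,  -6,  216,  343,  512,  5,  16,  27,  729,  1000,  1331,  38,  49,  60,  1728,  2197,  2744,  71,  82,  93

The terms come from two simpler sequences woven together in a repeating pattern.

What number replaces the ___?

The slot pattern repeats as AAABBB (period 6), so there are 2 interleaved tracks.
Stream A: 27, 64, 125, 216, 343, 512, 729, 1000, 1331, 1728, 2197, 2744. The cubes 3³, 4³, 5³, ….
Stream B: -28, ?, -6, 5, 16, 27, 38, 49, 60, 71, 82, 93. Arithmetic with common difference +11.
Stream B's pattern makes the blank -17.

-17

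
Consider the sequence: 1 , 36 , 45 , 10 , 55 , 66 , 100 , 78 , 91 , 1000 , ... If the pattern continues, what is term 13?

Positions follow the repeating pattern ABB; grouping by letter gives 2 tracks.
Track A: 1, 10, 100, 1000. Powers of 10.
Track B: 36, 45, 55, 66, 78, 91. The triangular numbers T_8, T_9, ….
The 13th slot belongs to track A; its 5th term is 10000.

10000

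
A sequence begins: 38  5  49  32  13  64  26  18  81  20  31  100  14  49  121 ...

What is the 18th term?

Split by position mod 3 into 3 tracks.
Track A: 38, 32, 26, 20, 14 (linear: a_n = 44 − 6·n).
Track B: 5, 13, 18, 31, 49 (Fibonacci-style (each term is the sum of the two before it)).
Track C: 49, 64, 81, 100, 121 (perfect squares starting at 7²).
Position 18 falls in track C as its term 6, giving 144.

144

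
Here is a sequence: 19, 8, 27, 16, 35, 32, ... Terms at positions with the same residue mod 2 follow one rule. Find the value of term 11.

59

The terms cycle through 2 interleaved subsequences.
Track A is 19, 27, 35, which is arithmetic with common difference +8.
Track B is 8, 16, 32, which is successive powers of 2.
Position 11 → track A, term 6 = 59.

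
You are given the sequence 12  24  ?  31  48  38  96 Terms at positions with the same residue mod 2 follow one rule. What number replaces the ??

24

The terms cycle through 2 interleaved subsequences.
Track A = 12, ?, 48, 96: multiplying by 2 each time.
Track B = 24, 31, 38: adding 7 each time.
Track A's pattern makes the blank 24.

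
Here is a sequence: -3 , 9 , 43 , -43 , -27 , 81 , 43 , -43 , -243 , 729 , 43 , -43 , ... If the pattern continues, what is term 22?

Positions follow the repeating pattern AABB; grouping by letter gives 2 tracks.
Track A: -3, 9, -27, 81, -243, 729 (geometric, ×-3 each step).
Track B: 43, -43, 43, -43, 43, -43 (the oscillation 43·(−1)^(n+1)).
Position 22 → track A, term 12 = 531441.

531441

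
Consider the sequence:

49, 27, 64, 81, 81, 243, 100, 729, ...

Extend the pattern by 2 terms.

121, 2187

Positions 1, 3, 5, … form one subsequence and positions 2, 4, 6, … form another.
Subsequence A: 49, 64, 81, 100 — consecutive squares n² from n = 7.
Subsequence B: 27, 81, 243, 729 — successive powers of 3.
The 9th slot belongs to subsequence A; its 5th term is 121.
Position 10 → subsequence B, term 5 = 2187.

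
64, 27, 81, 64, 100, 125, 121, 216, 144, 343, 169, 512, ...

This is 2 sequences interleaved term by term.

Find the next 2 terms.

The terms cycle through 2 interleaved subsequences.
Track A: 64, 81, 100, 121, 144, 169. Consecutive squares n² from n = 8.
Track B: 27, 64, 125, 216, 343, 512. Consecutive cubes n³ from n = 3.
Term 13 comes from track A (its 7th entry): 196.
The 14th slot belongs to track B; its 7th term is 729.

196, 729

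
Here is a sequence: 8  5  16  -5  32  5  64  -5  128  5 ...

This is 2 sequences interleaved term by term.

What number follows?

Positions 1, 3, 5, … form one subsequence and positions 2, 4, 6, … form another.
Subsequence A: 8, 16, 32, 64, 128 (powers of 2).
Subsequence B: 5, -5, 5, -5, 5 (alternating ±5).
Position 11 falls in subsequence A as its term 6, giving 256.

256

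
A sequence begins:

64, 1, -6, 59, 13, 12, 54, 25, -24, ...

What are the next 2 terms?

49, 37

Split by position mod 3 into 3 tracks.
Stream A: 64, 59, 54. Arithmetic, step −5.
Stream B: 1, 13, 25. Arithmetic, step +12.
Stream C: -6, 12, -24. Multiplying by -2 each time.
Position 10 falls in stream A as its term 4, giving 49.
Position 11 → stream B, term 4 = 37.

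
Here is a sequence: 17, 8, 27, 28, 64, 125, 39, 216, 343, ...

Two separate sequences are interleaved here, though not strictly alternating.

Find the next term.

50

The slot pattern repeats as ABB (period 3), so there are 2 interleaved tracks.
Subsequence A: 17, 28, 39 — arithmetic, step +11.
Subsequence B: 8, 27, 64, 125, 216, 343 — consecutive cubes n³ from n = 2.
The 10th slot belongs to subsequence A; its 4th term is 50.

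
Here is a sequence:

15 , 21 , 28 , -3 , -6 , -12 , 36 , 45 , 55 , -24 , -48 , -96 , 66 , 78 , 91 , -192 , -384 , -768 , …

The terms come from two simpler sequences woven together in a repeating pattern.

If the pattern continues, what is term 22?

-1536

Reading positions in blocks of 6 reveals the pattern AAABBB — 2 tracks woven together.
Track A is 15, 21, 28, 36, 45, 55, 66, 78, 91, which is triangular numbers n(n+1)/2 for n = 5, 6, ….
Track B is -3, -6, -12, -24, -48, -96, -192, -384, -768, which is geometric with ratio 2.
Position 22 → track B, term 10 = -1536.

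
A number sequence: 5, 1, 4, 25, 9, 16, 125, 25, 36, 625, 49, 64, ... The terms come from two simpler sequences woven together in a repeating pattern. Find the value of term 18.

Reading positions in blocks of 3 reveals the pattern ABB — 2 tracks woven together.
Stream A = 5, 25, 125, 625: powers of 5.
Stream B = 1, 4, 9, 16, 25, 36, 49, 64: consecutive squares n² from n = 1.
Position 18 falls in stream B as its term 12, giving 144.

144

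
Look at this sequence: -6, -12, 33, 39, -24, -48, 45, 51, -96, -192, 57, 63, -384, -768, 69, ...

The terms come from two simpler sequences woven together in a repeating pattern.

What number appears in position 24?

Positions follow the repeating pattern AABB; grouping by letter gives 2 tracks.
Track A is -6, -12, -24, -48, -96, -192, -384, -768, which is geometric with ratio 2.
Track B is 33, 39, 45, 51, 57, 63, 69, which is adding 6 each time.
Term 24 comes from track B (its 12th entry): 99.

99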